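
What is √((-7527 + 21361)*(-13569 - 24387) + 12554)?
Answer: 5*I*√21002830 ≈ 22914.0*I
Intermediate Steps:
√((-7527 + 21361)*(-13569 - 24387) + 12554) = √(13834*(-37956) + 12554) = √(-525083304 + 12554) = √(-525070750) = 5*I*√21002830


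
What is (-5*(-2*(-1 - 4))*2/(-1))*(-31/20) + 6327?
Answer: 6172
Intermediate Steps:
(-5*(-2*(-1 - 4))*2/(-1))*(-31/20) + 6327 = (-5*(-2*(-5))*2*(-1))*(-31*1/20) + 6327 = -50*(-2)*(-31/20) + 6327 = -5*(-20)*(-31/20) + 6327 = 100*(-31/20) + 6327 = -155 + 6327 = 6172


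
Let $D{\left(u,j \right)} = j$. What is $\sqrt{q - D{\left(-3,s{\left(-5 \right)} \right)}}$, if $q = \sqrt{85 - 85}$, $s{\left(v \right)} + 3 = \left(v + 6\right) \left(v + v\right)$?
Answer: $\sqrt{13} \approx 3.6056$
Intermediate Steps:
$s{\left(v \right)} = -3 + 2 v \left(6 + v\right)$ ($s{\left(v \right)} = -3 + \left(v + 6\right) \left(v + v\right) = -3 + \left(6 + v\right) 2 v = -3 + 2 v \left(6 + v\right)$)
$q = 0$ ($q = \sqrt{0} = 0$)
$\sqrt{q - D{\left(-3,s{\left(-5 \right)} \right)}} = \sqrt{0 - \left(-3 + 2 \left(-5\right)^{2} + 12 \left(-5\right)\right)} = \sqrt{0 - \left(-3 + 2 \cdot 25 - 60\right)} = \sqrt{0 - \left(-3 + 50 - 60\right)} = \sqrt{0 - -13} = \sqrt{0 + 13} = \sqrt{13}$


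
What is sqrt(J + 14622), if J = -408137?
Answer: I*sqrt(393515) ≈ 627.31*I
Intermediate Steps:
sqrt(J + 14622) = sqrt(-408137 + 14622) = sqrt(-393515) = I*sqrt(393515)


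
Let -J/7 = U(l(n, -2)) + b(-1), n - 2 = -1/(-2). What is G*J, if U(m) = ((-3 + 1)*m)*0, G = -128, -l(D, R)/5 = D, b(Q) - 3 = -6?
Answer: -2688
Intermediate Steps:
b(Q) = -3 (b(Q) = 3 - 6 = -3)
n = 5/2 (n = 2 - 1/(-2) = 2 - 1*(-½) = 2 + ½ = 5/2 ≈ 2.5000)
l(D, R) = -5*D
U(m) = 0 (U(m) = -2*m*0 = 0)
J = 21 (J = -7*(0 - 3) = -7*(-3) = 21)
G*J = -128*21 = -2688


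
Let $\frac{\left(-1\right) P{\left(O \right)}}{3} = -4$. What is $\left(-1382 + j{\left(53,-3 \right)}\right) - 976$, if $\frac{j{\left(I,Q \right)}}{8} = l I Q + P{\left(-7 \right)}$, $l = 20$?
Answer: $-27702$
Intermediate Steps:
$P{\left(O \right)} = 12$ ($P{\left(O \right)} = \left(-3\right) \left(-4\right) = 12$)
$j{\left(I,Q \right)} = 96 + 160 I Q$ ($j{\left(I,Q \right)} = 8 \left(20 I Q + 12\right) = 8 \left(12 + 20 I Q\right) = 96 + 160 I Q$)
$\left(-1382 + j{\left(53,-3 \right)}\right) - 976 = \left(-1382 + \left(96 + 160 \cdot 53 \left(-3\right)\right)\right) - 976 = \left(-1382 + \left(96 - 25440\right)\right) - 976 = \left(-1382 - 25344\right) - 976 = -26726 - 976 = -27702$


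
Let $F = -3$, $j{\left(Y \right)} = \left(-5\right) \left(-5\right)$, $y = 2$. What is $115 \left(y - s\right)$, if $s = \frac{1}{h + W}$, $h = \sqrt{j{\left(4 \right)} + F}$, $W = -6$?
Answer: $\frac{1955}{7} + \frac{115 \sqrt{22}}{14} \approx 317.81$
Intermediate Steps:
$j{\left(Y \right)} = 25$
$h = \sqrt{22}$ ($h = \sqrt{25 - 3} = \sqrt{22} \approx 4.6904$)
$s = \frac{1}{-6 + \sqrt{22}}$ ($s = \frac{1}{\sqrt{22} - 6} = \frac{1}{-6 + \sqrt{22}} \approx -0.7636$)
$115 \left(y - s\right) = 115 \left(2 - \left(- \frac{3}{7} - \frac{\sqrt{22}}{14}\right)\right) = 115 \left(2 + \left(\frac{3}{7} + \frac{\sqrt{22}}{14}\right)\right) = 115 \left(\frac{17}{7} + \frac{\sqrt{22}}{14}\right) = \frac{1955}{7} + \frac{115 \sqrt{22}}{14}$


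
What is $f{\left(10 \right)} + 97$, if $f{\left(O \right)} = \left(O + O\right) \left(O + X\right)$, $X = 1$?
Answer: $317$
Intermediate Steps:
$f{\left(O \right)} = 2 O \left(1 + O\right)$ ($f{\left(O \right)} = \left(O + O\right) \left(O + 1\right) = 2 O \left(1 + O\right)$)
$f{\left(10 \right)} + 97 = 2 \cdot 10 \left(1 + 10\right) + 97 = 2 \cdot 10 \cdot 11 + 97 = 220 + 97 = 317$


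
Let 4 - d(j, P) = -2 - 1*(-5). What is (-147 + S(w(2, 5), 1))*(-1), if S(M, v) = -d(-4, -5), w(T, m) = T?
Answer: 148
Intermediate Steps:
d(j, P) = 1 (d(j, P) = 4 - (-2 - 1*(-5)) = 4 - (-2 + 5) = 4 - 1*3 = 4 - 3 = 1)
S(M, v) = -1 (S(M, v) = -1*1 = -1)
(-147 + S(w(2, 5), 1))*(-1) = (-147 - 1)*(-1) = -148*(-1) = 148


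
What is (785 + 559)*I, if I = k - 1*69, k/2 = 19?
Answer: -41664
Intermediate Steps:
k = 38 (k = 2*19 = 38)
I = -31 (I = 38 - 1*69 = 38 - 69 = -31)
(785 + 559)*I = (785 + 559)*(-31) = 1344*(-31) = -41664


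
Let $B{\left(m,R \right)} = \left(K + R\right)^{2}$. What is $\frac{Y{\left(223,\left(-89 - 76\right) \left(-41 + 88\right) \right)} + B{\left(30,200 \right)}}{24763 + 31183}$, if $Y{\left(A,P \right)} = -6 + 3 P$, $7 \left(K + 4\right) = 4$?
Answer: $\frac{753097}{2741354} \approx 0.27472$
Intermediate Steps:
$K = - \frac{24}{7}$ ($K = -4 + \frac{1}{7} \cdot 4 = -4 + \frac{4}{7} = - \frac{24}{7} \approx -3.4286$)
$B{\left(m,R \right)} = \left(- \frac{24}{7} + R\right)^{2}$
$\frac{Y{\left(223,\left(-89 - 76\right) \left(-41 + 88\right) \right)} + B{\left(30,200 \right)}}{24763 + 31183} = \frac{\left(-6 + 3 \left(-89 - 76\right) \left(-41 + 88\right)\right) + \frac{\left(-24 + 7 \cdot 200\right)^{2}}{49}}{24763 + 31183} = \frac{\left(-6 + 3 \left(\left(-165\right) 47\right)\right) + \frac{\left(-24 + 1400\right)^{2}}{49}}{55946} = \left(\left(-6 + 3 \left(-7755\right)\right) + \frac{1376^{2}}{49}\right) \frac{1}{55946} = \left(\left(-6 - 23265\right) + \frac{1}{49} \cdot 1893376\right) \frac{1}{55946} = \left(-23271 + \frac{1893376}{49}\right) \frac{1}{55946} = \frac{753097}{49} \cdot \frac{1}{55946} = \frac{753097}{2741354}$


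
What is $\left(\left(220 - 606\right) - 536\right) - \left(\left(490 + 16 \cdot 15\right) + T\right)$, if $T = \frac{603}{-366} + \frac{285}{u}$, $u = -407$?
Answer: $- \frac{81911831}{49654} \approx -1649.7$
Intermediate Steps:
$T = - \frac{116577}{49654}$ ($T = \frac{603}{-366} + \frac{285}{-407} = 603 \left(- \frac{1}{366}\right) + 285 \left(- \frac{1}{407}\right) = - \frac{201}{122} - \frac{285}{407} = - \frac{116577}{49654} \approx -2.3478$)
$\left(\left(220 - 606\right) - 536\right) - \left(\left(490 + 16 \cdot 15\right) + T\right) = \left(\left(220 - 606\right) - 536\right) - \left(\left(490 + 16 \cdot 15\right) - \frac{116577}{49654}\right) = \left(-386 - 536\right) - \left(\left(490 + 240\right) - \frac{116577}{49654}\right) = -922 - \left(730 - \frac{116577}{49654}\right) = -922 - \frac{36130843}{49654} = - \frac{81911831}{49654}$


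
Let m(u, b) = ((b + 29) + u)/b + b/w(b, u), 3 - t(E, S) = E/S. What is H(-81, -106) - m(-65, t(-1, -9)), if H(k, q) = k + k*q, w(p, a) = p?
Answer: 110701/13 ≈ 8515.5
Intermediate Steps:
t(E, S) = 3 - E/S
m(u, b) = 1 + (29 + b + u)/b (m(u, b) = ((b + 29) + u)/b + b/b = ((29 + b) + u)/b + 1 = (29 + b + u)/b + 1 = 1 + (29 + b + u)/b)
H(-81, -106) - m(-65, t(-1, -9)) = -81*(1 - 106) - (29 - 65 + 2*(3 - 1*(-1)/(-9)))/(3 - 1*(-1)/(-9)) = -81*(-105) - (29 - 65 + 2*(3 - 1*(-1)*(-1/9)))/(3 - 1*(-1)*(-1/9)) = 8505 - (29 - 65 + 2*(3 - 1/9))/(3 - 1/9) = 8505 - (29 - 65 + 2*(26/9))/26/9 = 8505 - 9*(29 - 65 + 52/9)/26 = 8505 - 9*(-272)/(26*9) = 8505 - 1*(-136/13) = 8505 + 136/13 = 110701/13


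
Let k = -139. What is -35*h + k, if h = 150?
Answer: -5389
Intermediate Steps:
-35*h + k = -35*150 - 139 = -5250 - 139 = -5389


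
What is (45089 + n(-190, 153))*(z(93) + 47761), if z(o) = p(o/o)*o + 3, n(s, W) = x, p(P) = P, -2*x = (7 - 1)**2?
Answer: 2156962847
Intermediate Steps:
x = -18 (x = -(7 - 1)**2/2 = -1/2*6**2 = -1/2*36 = -18)
n(s, W) = -18
z(o) = 3 + o (z(o) = (o/o)*o + 3 = 1*o + 3 = o + 3 = 3 + o)
(45089 + n(-190, 153))*(z(93) + 47761) = (45089 - 18)*((3 + 93) + 47761) = 45071*(96 + 47761) = 45071*47857 = 2156962847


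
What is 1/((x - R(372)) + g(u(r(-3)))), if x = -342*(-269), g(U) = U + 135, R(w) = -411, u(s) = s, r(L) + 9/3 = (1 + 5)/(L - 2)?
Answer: 5/462699 ≈ 1.0806e-5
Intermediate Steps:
r(L) = -3 + 6/(-2 + L) (r(L) = -3 + (1 + 5)/(L - 2) = -3 + 6/(-2 + L))
g(U) = 135 + U
x = 91998
1/((x - R(372)) + g(u(r(-3)))) = 1/((91998 - 1*(-411)) + (135 + 3*(4 - 1*(-3))/(-2 - 3))) = 1/((91998 + 411) + (135 + 3*(4 + 3)/(-5))) = 1/(92409 + (135 + 3*(-1/5)*7)) = 1/(92409 + (135 - 21/5)) = 1/(92409 + 654/5) = 1/(462699/5) = 5/462699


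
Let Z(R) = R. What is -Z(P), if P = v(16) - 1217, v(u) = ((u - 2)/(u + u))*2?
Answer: 9729/8 ≈ 1216.1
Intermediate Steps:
v(u) = (-2 + u)/u (v(u) = ((-2 + u)/((2*u)))*2 = ((-2 + u)*(1/(2*u)))*2 = ((-2 + u)/(2*u))*2 = (-2 + u)/u)
P = -9729/8 (P = (-2 + 16)/16 - 1217 = (1/16)*14 - 1217 = 7/8 - 1217 = -9729/8 ≈ -1216.1)
-Z(P) = -1*(-9729/8) = 9729/8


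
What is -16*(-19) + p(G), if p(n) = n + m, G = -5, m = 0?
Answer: 299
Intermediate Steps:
p(n) = n (p(n) = n + 0 = n)
-16*(-19) + p(G) = -16*(-19) - 5 = 304 - 5 = 299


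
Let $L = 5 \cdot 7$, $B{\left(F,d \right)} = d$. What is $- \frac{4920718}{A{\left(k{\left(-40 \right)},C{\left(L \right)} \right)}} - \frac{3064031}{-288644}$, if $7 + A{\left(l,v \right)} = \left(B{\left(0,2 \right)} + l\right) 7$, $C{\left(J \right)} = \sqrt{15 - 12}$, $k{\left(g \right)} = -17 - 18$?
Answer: $\frac{41796028405}{2020508} \approx 20686.0$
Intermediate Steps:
$k{\left(g \right)} = -35$ ($k{\left(g \right)} = -17 - 18 = -35$)
$L = 35$
$C{\left(J \right)} = \sqrt{3}$
$A{\left(l,v \right)} = 7 + 7 l$ ($A{\left(l,v \right)} = -7 + \left(2 + l\right) 7 = -7 + \left(14 + 7 l\right) = 7 + 7 l$)
$- \frac{4920718}{A{\left(k{\left(-40 \right)},C{\left(L \right)} \right)}} - \frac{3064031}{-288644} = - \frac{4920718}{7 + 7 \left(-35\right)} - \frac{3064031}{-288644} = - \frac{4920718}{7 - 245} - - \frac{3064031}{288644} = - \frac{4920718}{-238} + \frac{3064031}{288644} = \left(-4920718\right) \left(- \frac{1}{238}\right) + \frac{3064031}{288644} = \frac{144727}{7} + \frac{3064031}{288644} = \frac{41796028405}{2020508}$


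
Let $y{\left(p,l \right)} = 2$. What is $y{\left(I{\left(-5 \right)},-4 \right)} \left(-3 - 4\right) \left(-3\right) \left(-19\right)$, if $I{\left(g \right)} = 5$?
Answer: $-798$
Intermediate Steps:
$y{\left(I{\left(-5 \right)},-4 \right)} \left(-3 - 4\right) \left(-3\right) \left(-19\right) = 2 \left(-3 - 4\right) \left(-3\right) \left(-19\right) = 2 \left(\left(-7\right) \left(-3\right)\right) \left(-19\right) = 2 \cdot 21 \left(-19\right) = 42 \left(-19\right) = -798$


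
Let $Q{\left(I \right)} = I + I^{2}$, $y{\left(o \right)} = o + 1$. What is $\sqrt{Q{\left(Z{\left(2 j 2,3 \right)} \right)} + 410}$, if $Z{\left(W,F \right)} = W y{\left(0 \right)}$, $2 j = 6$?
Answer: $\sqrt{566} \approx 23.791$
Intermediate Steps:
$y{\left(o \right)} = 1 + o$
$j = 3$ ($j = \frac{1}{2} \cdot 6 = 3$)
$Z{\left(W,F \right)} = W$ ($Z{\left(W,F \right)} = W \left(1 + 0\right) = W 1 = W$)
$\sqrt{Q{\left(Z{\left(2 j 2,3 \right)} \right)} + 410} = \sqrt{2 \cdot 3 \cdot 2 \left(1 + 2 \cdot 3 \cdot 2\right) + 410} = \sqrt{6 \cdot 2 \left(1 + 6 \cdot 2\right) + 410} = \sqrt{12 \left(1 + 12\right) + 410} = \sqrt{12 \cdot 13 + 410} = \sqrt{156 + 410} = \sqrt{566}$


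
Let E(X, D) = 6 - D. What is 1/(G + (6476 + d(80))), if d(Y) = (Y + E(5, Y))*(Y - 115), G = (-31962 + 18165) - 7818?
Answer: -1/15349 ≈ -6.5151e-5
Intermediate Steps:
G = -21615 (G = -13797 - 7818 = -21615)
d(Y) = -690 + 6*Y (d(Y) = (Y + (6 - Y))*(Y - 115) = 6*(-115 + Y) = -690 + 6*Y)
1/(G + (6476 + d(80))) = 1/(-21615 + (6476 + (-690 + 6*80))) = 1/(-21615 + (6476 + (-690 + 480))) = 1/(-21615 + (6476 - 210)) = 1/(-21615 + 6266) = 1/(-15349) = -1/15349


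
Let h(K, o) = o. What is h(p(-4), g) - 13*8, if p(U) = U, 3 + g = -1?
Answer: -108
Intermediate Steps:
g = -4 (g = -3 - 1 = -4)
h(p(-4), g) - 13*8 = -4 - 13*8 = -4 - 104 = -108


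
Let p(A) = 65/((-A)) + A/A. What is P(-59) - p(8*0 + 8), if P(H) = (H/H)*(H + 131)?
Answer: 633/8 ≈ 79.125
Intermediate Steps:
p(A) = 1 - 65/A (p(A) = 65*(-1/A) + 1 = -65/A + 1 = 1 - 65/A)
P(H) = 131 + H (P(H) = 1*(131 + H) = 131 + H)
P(-59) - p(8*0 + 8) = (131 - 59) - (-65 + (8*0 + 8))/(8*0 + 8) = 72 - (-65 + (0 + 8))/(0 + 8) = 72 - (-65 + 8)/8 = 72 - (-57)/8 = 72 - 1*(-57/8) = 72 + 57/8 = 633/8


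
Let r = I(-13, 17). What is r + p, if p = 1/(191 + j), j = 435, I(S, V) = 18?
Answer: 11269/626 ≈ 18.002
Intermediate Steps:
r = 18
p = 1/626 (p = 1/(191 + 435) = 1/626 ≈ 0.0015974)
r + p = 18 + 1/626 = 11269/626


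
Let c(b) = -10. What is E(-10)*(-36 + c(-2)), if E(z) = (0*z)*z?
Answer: 0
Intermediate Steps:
E(z) = 0 (E(z) = 0*z = 0)
E(-10)*(-36 + c(-2)) = 0*(-36 - 10) = 0*(-46) = 0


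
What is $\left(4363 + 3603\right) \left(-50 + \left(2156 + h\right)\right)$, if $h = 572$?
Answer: $21332948$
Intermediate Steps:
$\left(4363 + 3603\right) \left(-50 + \left(2156 + h\right)\right) = \left(4363 + 3603\right) \left(-50 + \left(2156 + 572\right)\right) = 7966 \left(-50 + 2728\right) = 7966 \cdot 2678 = 21332948$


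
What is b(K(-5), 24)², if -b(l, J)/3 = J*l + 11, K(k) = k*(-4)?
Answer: 2169729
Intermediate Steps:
K(k) = -4*k
b(l, J) = -33 - 3*J*l (b(l, J) = -3*(J*l + 11) = -3*(11 + J*l) = -33 - 3*J*l)
b(K(-5), 24)² = (-33 - 3*24*(-4*(-5)))² = (-33 - 3*24*20)² = (-33 - 1440)² = (-1473)² = 2169729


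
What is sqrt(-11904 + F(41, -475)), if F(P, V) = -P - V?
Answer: I*sqrt(11470) ≈ 107.1*I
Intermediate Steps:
sqrt(-11904 + F(41, -475)) = sqrt(-11904 + (-1*41 - 1*(-475))) = sqrt(-11904 + (-41 + 475)) = sqrt(-11904 + 434) = sqrt(-11470) = I*sqrt(11470)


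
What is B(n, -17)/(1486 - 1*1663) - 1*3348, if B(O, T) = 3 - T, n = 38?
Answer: -592616/177 ≈ -3348.1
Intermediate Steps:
B(n, -17)/(1486 - 1*1663) - 1*3348 = (3 - 1*(-17))/(1486 - 1*1663) - 1*3348 = (3 + 17)/(1486 - 1663) - 3348 = 20/(-177) - 3348 = 20*(-1/177) - 3348 = -20/177 - 3348 = -592616/177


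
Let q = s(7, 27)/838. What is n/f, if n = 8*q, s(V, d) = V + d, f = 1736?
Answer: 17/90923 ≈ 0.00018697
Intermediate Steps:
q = 17/419 (q = (7 + 27)/838 = 34*(1/838) = 17/419 ≈ 0.040573)
n = 136/419 (n = 8*(17/419) = 136/419 ≈ 0.32458)
n/f = (136/419)/1736 = (136/419)*(1/1736) = 17/90923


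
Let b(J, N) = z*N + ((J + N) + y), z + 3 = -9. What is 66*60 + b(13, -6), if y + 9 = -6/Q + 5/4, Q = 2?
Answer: 16113/4 ≈ 4028.3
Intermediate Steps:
z = -12 (z = -3 - 9 = -12)
y = -43/4 (y = -9 + (-6/2 + 5/4) = -9 + (-6*½ + 5*(¼)) = -9 + (-3 + 5/4) = -9 - 7/4 = -43/4 ≈ -10.750)
b(J, N) = -43/4 + J - 11*N (b(J, N) = -12*N + ((J + N) - 43/4) = -12*N + (-43/4 + J + N) = -43/4 + J - 11*N)
66*60 + b(13, -6) = 66*60 + (-43/4 + 13 - 11*(-6)) = 3960 + (-43/4 + 13 + 66) = 3960 + 273/4 = 16113/4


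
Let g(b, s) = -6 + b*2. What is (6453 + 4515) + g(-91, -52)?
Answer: 10780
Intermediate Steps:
g(b, s) = -6 + 2*b
(6453 + 4515) + g(-91, -52) = (6453 + 4515) + (-6 + 2*(-91)) = 10968 + (-6 - 182) = 10968 - 188 = 10780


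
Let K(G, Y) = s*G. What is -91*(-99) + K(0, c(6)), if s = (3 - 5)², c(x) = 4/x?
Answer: 9009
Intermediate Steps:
s = 4 (s = (-2)² = 4)
K(G, Y) = 4*G
-91*(-99) + K(0, c(6)) = -91*(-99) + 4*0 = 9009 + 0 = 9009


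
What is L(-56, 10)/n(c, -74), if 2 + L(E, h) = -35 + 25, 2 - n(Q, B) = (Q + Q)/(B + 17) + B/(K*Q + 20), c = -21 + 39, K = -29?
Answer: -19076/3949 ≈ -4.8306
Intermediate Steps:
c = 18
n(Q, B) = 2 - B/(20 - 29*Q) - 2*Q/(17 + B) (n(Q, B) = 2 - ((Q + Q)/(B + 17) + B/(-29*Q + 20)) = 2 - ((2*Q)/(17 + B) + B/(20 - 29*Q)) = 2 - (2*Q/(17 + B) + B/(20 - 29*Q)) = 2 - (B/(20 - 29*Q) + 2*Q/(17 + B)) = 2 + (-B/(20 - 29*Q) - 2*Q/(17 + B)) = 2 - B/(20 - 29*Q) - 2*Q/(17 + B))
L(E, h) = -12 (L(E, h) = -2 + (-35 + 25) = -2 - 10 = -12)
L(-56, 10)/n(c, -74) = -12*(340 - 493*18 + 20*(-74) - 29*(-74)*18)/(680 - 1*(-74)² - 1026*18 + 23*(-74) + 58*18² - 58*(-74)*18) = -12*(340 - 8874 - 1480 + 38628)/(680 - 1*5476 - 18468 - 1702 + 58*324 + 77256) = -12*28614/(680 - 5476 - 18468 - 1702 + 18792 + 77256) = -12/((1/28614)*71082) = -12/11847/4769 = -12*4769/11847 = -19076/3949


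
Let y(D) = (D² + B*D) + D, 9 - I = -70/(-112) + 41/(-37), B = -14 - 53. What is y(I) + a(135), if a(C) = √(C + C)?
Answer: -46958303/87616 + 3*√30 ≈ -519.52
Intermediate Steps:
B = -67
a(C) = √2*√C (a(C) = √(2*C) = √2*√C)
I = 2807/296 (I = 9 - (-70/(-112) + 41/(-37)) = 9 - (-70*(-1/112) + 41*(-1/37)) = 9 - (5/8 - 41/37) = 9 - 1*(-143/296) = 9 + 143/296 = 2807/296 ≈ 9.4831)
y(D) = D² - 66*D (y(D) = (D² - 67*D) + D = D² - 66*D)
y(I) + a(135) = 2807*(-66 + 2807/296)/296 + √2*√135 = (2807/296)*(-16729/296) + √2*(3*√15) = -46958303/87616 + 3*√30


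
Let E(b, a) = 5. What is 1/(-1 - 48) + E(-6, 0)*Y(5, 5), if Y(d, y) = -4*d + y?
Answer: -3676/49 ≈ -75.020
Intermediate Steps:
Y(d, y) = y - 4*d
1/(-1 - 48) + E(-6, 0)*Y(5, 5) = 1/(-1 - 48) + 5*(5 - 4*5) = 1/(-49) + 5*(5 - 20) = -1/49 + 5*(-15) = -1/49 - 75 = -3676/49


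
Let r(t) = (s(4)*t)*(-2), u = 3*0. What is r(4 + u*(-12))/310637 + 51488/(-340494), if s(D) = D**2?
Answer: -8018830544/52885017339 ≈ -0.15163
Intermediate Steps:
u = 0
r(t) = -32*t (r(t) = (4**2*t)*(-2) = (16*t)*(-2) = -32*t)
r(4 + u*(-12))/310637 + 51488/(-340494) = -32*(4 + 0*(-12))/310637 + 51488/(-340494) = -32*(4 + 0)*(1/310637) + 51488*(-1/340494) = -32*4*(1/310637) - 25744/170247 = -128*1/310637 - 25744/170247 = -128/310637 - 25744/170247 = -8018830544/52885017339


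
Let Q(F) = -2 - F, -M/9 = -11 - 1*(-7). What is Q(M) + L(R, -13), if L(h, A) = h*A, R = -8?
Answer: 66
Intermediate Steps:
L(h, A) = A*h
M = 36 (M = -9*(-11 - 1*(-7)) = -9*(-11 + 7) = -9*(-4) = 36)
Q(M) + L(R, -13) = (-2 - 1*36) - 13*(-8) = (-2 - 36) + 104 = -38 + 104 = 66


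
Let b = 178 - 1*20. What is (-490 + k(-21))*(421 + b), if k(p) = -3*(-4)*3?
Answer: -262866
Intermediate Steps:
k(p) = 36 (k(p) = 12*3 = 36)
b = 158 (b = 178 - 20 = 158)
(-490 + k(-21))*(421 + b) = (-490 + 36)*(421 + 158) = -454*579 = -262866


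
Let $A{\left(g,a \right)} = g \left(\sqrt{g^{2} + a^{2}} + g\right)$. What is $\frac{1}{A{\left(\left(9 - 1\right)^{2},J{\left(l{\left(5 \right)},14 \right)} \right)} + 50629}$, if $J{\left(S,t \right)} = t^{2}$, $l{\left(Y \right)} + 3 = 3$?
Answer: $\frac{54725}{2820696473} - \frac{256 \sqrt{2657}}{2820696473} \approx 1.4723 \cdot 10^{-5}$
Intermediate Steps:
$l{\left(Y \right)} = 0$ ($l{\left(Y \right)} = -3 + 3 = 0$)
$A{\left(g,a \right)} = g \left(g + \sqrt{a^{2} + g^{2}}\right)$ ($A{\left(g,a \right)} = g \left(\sqrt{a^{2} + g^{2}} + g\right) = g \left(g + \sqrt{a^{2} + g^{2}}\right)$)
$\frac{1}{A{\left(\left(9 - 1\right)^{2},J{\left(l{\left(5 \right)},14 \right)} \right)} + 50629} = \frac{1}{\left(9 - 1\right)^{2} \left(\left(9 - 1\right)^{2} + \sqrt{\left(14^{2}\right)^{2} + \left(\left(9 - 1\right)^{2}\right)^{2}}\right) + 50629} = \frac{1}{8^{2} \left(8^{2} + \sqrt{196^{2} + \left(8^{2}\right)^{2}}\right) + 50629} = \frac{1}{64 \left(64 + \sqrt{38416 + 64^{2}}\right) + 50629} = \frac{1}{64 \left(64 + \sqrt{38416 + 4096}\right) + 50629} = \frac{1}{64 \left(64 + \sqrt{42512}\right) + 50629} = \frac{1}{64 \left(64 + 4 \sqrt{2657}\right) + 50629} = \frac{1}{\left(4096 + 256 \sqrt{2657}\right) + 50629} = \frac{1}{54725 + 256 \sqrt{2657}}$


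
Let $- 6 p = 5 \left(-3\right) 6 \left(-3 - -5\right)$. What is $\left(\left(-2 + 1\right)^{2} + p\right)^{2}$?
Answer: $961$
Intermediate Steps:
$p = 30$ ($p = - \frac{5 \left(-3\right) 6 \left(-3 - -5\right)}{6} = - \frac{\left(-15\right) 6 \left(-3 + 5\right)}{6} = - \frac{\left(-15\right) 6 \cdot 2}{6} = - \frac{\left(-15\right) 12}{6} = \left(- \frac{1}{6}\right) \left(-180\right) = 30$)
$\left(\left(-2 + 1\right)^{2} + p\right)^{2} = \left(\left(-2 + 1\right)^{2} + 30\right)^{2} = \left(\left(-1\right)^{2} + 30\right)^{2} = \left(1 + 30\right)^{2} = 31^{2} = 961$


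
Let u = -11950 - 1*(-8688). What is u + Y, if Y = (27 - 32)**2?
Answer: -3237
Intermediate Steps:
u = -3262 (u = -11950 + 8688 = -3262)
Y = 25 (Y = (-5)**2 = 25)
u + Y = -3262 + 25 = -3237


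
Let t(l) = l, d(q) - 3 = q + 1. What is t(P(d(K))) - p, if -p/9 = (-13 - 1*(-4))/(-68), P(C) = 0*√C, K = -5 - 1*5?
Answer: 81/68 ≈ 1.1912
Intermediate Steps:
K = -10 (K = -5 - 5 = -10)
d(q) = 4 + q (d(q) = 3 + (q + 1) = 3 + (1 + q) = 4 + q)
P(C) = 0
p = -81/68 (p = -9*(-13 - 1*(-4))/(-68) = -(-9)*(-13 + 4)/68 = -(-9)*(-9)/68 = -9*9/68 = -81/68 ≈ -1.1912)
t(P(d(K))) - p = 0 - 1*(-81/68) = 0 + 81/68 = 81/68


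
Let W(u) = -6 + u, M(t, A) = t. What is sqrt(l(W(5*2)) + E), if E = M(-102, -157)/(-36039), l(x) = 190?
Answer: 2*sqrt(6854930138)/12013 ≈ 13.784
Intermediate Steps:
E = 34/12013 (E = -102/(-36039) = -102*(-1/36039) = 34/12013 ≈ 0.0028303)
sqrt(l(W(5*2)) + E) = sqrt(190 + 34/12013) = sqrt(2282504/12013) = 2*sqrt(6854930138)/12013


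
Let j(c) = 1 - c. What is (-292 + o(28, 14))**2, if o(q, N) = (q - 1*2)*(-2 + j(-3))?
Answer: 57600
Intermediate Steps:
o(q, N) = -4 + 2*q (o(q, N) = (q - 1*2)*(-2 + (1 - 1*(-3))) = (q - 2)*(-2 + (1 + 3)) = (-2 + q)*(-2 + 4) = (-2 + q)*2 = -4 + 2*q)
(-292 + o(28, 14))**2 = (-292 + (-4 + 2*28))**2 = (-292 + (-4 + 56))**2 = (-292 + 52)**2 = (-240)**2 = 57600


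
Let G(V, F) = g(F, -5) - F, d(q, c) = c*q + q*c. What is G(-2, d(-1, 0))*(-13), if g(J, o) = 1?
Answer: -13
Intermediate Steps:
d(q, c) = 2*c*q (d(q, c) = c*q + c*q = 2*c*q)
G(V, F) = 1 - F
G(-2, d(-1, 0))*(-13) = (1 - 2*0*(-1))*(-13) = (1 - 1*0)*(-13) = (1 + 0)*(-13) = 1*(-13) = -13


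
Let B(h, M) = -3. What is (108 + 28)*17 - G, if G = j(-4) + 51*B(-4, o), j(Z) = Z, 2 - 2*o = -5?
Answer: 2469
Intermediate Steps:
o = 7/2 (o = 1 - ½*(-5) = 1 + 5/2 = 7/2 ≈ 3.5000)
G = -157 (G = -4 + 51*(-3) = -4 - 153 = -157)
(108 + 28)*17 - G = (108 + 28)*17 - 1*(-157) = 136*17 + 157 = 2312 + 157 = 2469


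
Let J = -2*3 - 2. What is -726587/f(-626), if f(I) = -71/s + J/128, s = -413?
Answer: -4801286896/723 ≈ -6.6408e+6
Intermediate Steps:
J = -8 (J = -6 - 2 = -8)
f(I) = 723/6608 (f(I) = -71/(-413) - 8/128 = -71*(-1/413) - 8*1/128 = 71/413 - 1/16 = 723/6608)
-726587/f(-626) = -726587/723/6608 = -726587*6608/723 = -4801286896/723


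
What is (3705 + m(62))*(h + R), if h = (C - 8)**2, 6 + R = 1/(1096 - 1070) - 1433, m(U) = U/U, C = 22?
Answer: -59883401/13 ≈ -4.6064e+6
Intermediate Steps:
m(U) = 1
R = -37413/26 (R = -6 + (1/(1096 - 1070) - 1433) = -6 + (1/26 - 1433) = -6 - 37257/26 = -37413/26 ≈ -1439.0)
h = 196 (h = (22 - 8)**2 = 14**2 = 196)
(3705 + m(62))*(h + R) = (3705 + 1)*(196 - 37413/26) = 3706*(-32317/26) = -59883401/13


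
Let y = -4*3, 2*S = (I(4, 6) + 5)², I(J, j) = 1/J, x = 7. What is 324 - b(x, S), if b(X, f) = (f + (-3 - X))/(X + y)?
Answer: 51961/160 ≈ 324.76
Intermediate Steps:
S = 441/32 (S = (1/4 + 5)²/2 = (¼ + 5)²/2 = (21/4)²/2 = (½)*(441/16) = 441/32 ≈ 13.781)
y = -12
b(X, f) = (-3 + f - X)/(-12 + X) (b(X, f) = (f + (-3 - X))/(X - 12) = (-3 + f - X)/(-12 + X))
324 - b(x, S) = 324 - (-3 + 441/32 - 1*7)/(-12 + 7) = 324 - (-3 + 441/32 - 7)/(-5) = 324 - (-1)*121/(5*32) = 324 - 1*(-121/160) = 324 + 121/160 = 51961/160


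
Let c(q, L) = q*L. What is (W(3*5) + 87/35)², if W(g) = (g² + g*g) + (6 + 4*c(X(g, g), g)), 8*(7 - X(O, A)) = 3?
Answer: 3590286561/4900 ≈ 7.3271e+5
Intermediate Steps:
X(O, A) = 53/8 (X(O, A) = 7 - ⅛*3 = 7 - 3/8 = 53/8)
c(q, L) = L*q
W(g) = 6 + 2*g² + 53*g/2 (W(g) = (g² + g*g) + (6 + 4*(g*(53/8))) = (g² + g²) + (6 + 4*(53*g/8)) = 2*g² + (6 + 53*g/2) = 6 + 2*g² + 53*g/2)
(W(3*5) + 87/35)² = ((6 + 2*(3*5)² + 53*(3*5)/2) + 87/35)² = ((6 + 2*15² + (53/2)*15) + 87*(1/35))² = ((6 + 2*225 + 795/2) + 87/35)² = ((6 + 450 + 795/2) + 87/35)² = (1707/2 + 87/35)² = (59919/70)² = 3590286561/4900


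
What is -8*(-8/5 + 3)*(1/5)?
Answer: -56/25 ≈ -2.2400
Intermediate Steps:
-8*(-8/5 + 3)*(1/5) = -8*(7/5)*(1/5) = -8*7/25 = -1*56/25 = -56/25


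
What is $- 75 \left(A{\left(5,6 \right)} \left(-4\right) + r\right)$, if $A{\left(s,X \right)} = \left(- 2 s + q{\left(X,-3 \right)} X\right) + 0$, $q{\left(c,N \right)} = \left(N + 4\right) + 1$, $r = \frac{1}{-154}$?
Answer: $\frac{92475}{154} \approx 600.49$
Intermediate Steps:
$r = - \frac{1}{154} \approx -0.0064935$
$q{\left(c,N \right)} = 5 + N$ ($q{\left(c,N \right)} = \left(4 + N\right) + 1 = 5 + N$)
$A{\left(s,X \right)} = - 2 s + 2 X$ ($A{\left(s,X \right)} = \left(- 2 s + \left(5 - 3\right) X\right) + 0 = \left(- 2 s + 2 X\right) + 0 = - 2 s + 2 X$)
$- 75 \left(A{\left(5,6 \right)} \left(-4\right) + r\right) = - 75 \left(\left(\left(-2\right) 5 + 2 \cdot 6\right) \left(-4\right) - \frac{1}{154}\right) = - 75 \left(\left(-10 + 12\right) \left(-4\right) - \frac{1}{154}\right) = - 75 \left(2 \left(-4\right) - \frac{1}{154}\right) = - 75 \left(-8 - \frac{1}{154}\right) = \left(-75\right) \left(- \frac{1233}{154}\right) = \frac{92475}{154}$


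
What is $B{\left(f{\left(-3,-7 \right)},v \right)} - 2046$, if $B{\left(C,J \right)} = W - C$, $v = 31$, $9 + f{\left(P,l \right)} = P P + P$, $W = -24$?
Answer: $-2067$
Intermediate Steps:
$f{\left(P,l \right)} = -9 + P + P^{2}$ ($f{\left(P,l \right)} = -9 + \left(P P + P\right) = -9 + \left(P^{2} + P\right) = -9 + \left(P + P^{2}\right) = -9 + P + P^{2}$)
$B{\left(C,J \right)} = -24 - C$
$B{\left(f{\left(-3,-7 \right)},v \right)} - 2046 = \left(-24 - \left(-9 - 3 + \left(-3\right)^{2}\right)\right) - 2046 = \left(-24 - \left(-9 - 3 + 9\right)\right) - 2046 = \left(-24 - -3\right) - 2046 = \left(-24 + 3\right) - 2046 = -21 - 2046 = -2067$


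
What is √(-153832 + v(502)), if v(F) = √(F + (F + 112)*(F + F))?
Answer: √(-153832 + √616958) ≈ 391.21*I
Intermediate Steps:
v(F) = √(F + 2*F*(112 + F)) (v(F) = √(F + (112 + F)*(2*F)) = √(F + 2*F*(112 + F)))
√(-153832 + v(502)) = √(-153832 + √(502*(225 + 2*502))) = √(-153832 + √(502*(225 + 1004))) = √(-153832 + √(502*1229)) = √(-153832 + √616958)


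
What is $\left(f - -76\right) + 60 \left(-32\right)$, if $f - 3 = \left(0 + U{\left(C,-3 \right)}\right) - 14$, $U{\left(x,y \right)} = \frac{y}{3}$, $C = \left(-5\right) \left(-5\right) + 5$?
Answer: $-1856$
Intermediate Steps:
$C = 30$ ($C = 25 + 5 = 30$)
$U{\left(x,y \right)} = \frac{y}{3}$ ($U{\left(x,y \right)} = y \frac{1}{3} = \frac{y}{3}$)
$f = -12$ ($f = 3 + \left(\left(0 + \frac{1}{3} \left(-3\right)\right) - 14\right) = 3 + \left(\left(0 - 1\right) - 14\right) = 3 - 15 = -12$)
$\left(f - -76\right) + 60 \left(-32\right) = \left(-12 - -76\right) + 60 \left(-32\right) = \left(-12 + 76\right) - 1920 = 64 - 1920 = -1856$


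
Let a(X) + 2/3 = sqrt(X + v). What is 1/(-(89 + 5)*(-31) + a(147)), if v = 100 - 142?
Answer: 5244/15277331 - 9*sqrt(105)/76386655 ≈ 0.00034205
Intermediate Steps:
v = -42
a(X) = -2/3 + sqrt(-42 + X) (a(X) = -2/3 + sqrt(X - 42) = -2/3 + sqrt(-42 + X))
1/(-(89 + 5)*(-31) + a(147)) = 1/(-(89 + 5)*(-31) + (-2/3 + sqrt(-42 + 147))) = 1/(-94*(-31) + (-2/3 + sqrt(105))) = 1/(-1*(-2914) + (-2/3 + sqrt(105))) = 1/(2914 + (-2/3 + sqrt(105))) = 1/(8740/3 + sqrt(105))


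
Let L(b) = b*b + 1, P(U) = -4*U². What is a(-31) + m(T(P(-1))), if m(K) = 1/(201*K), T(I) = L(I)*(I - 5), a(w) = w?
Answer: -953344/30753 ≈ -31.000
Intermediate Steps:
L(b) = 1 + b² (L(b) = b² + 1 = 1 + b²)
T(I) = (1 + I²)*(-5 + I) (T(I) = (1 + I²)*(I - 5) = (1 + I²)*(-5 + I))
m(K) = 1/(201*K)
a(-31) + m(T(P(-1))) = -31 + 1/(201*(((1 + (-4*(-1)²)²)*(-5 - 4*(-1)²)))) = -31 + 1/(201*(((1 + (-4*1)²)*(-5 - 4*1)))) = -31 + 1/(201*(((1 + (-4)²)*(-5 - 4)))) = -31 + 1/(201*(((1 + 16)*(-9)))) = -31 + 1/(201*((17*(-9)))) = -31 + (1/201)/(-153) = -31 + (1/201)*(-1/153) = -31 - 1/30753 = -953344/30753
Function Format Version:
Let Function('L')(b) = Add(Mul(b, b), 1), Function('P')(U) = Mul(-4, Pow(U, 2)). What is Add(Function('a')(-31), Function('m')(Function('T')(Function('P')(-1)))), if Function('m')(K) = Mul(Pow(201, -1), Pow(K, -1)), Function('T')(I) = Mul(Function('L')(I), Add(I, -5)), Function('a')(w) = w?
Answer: Rational(-953344, 30753) ≈ -31.000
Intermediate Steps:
Function('L')(b) = Add(1, Pow(b, 2)) (Function('L')(b) = Add(Pow(b, 2), 1) = Add(1, Pow(b, 2)))
Function('T')(I) = Mul(Add(1, Pow(I, 2)), Add(-5, I)) (Function('T')(I) = Mul(Add(1, Pow(I, 2)), Add(I, -5)) = Mul(Add(1, Pow(I, 2)), Add(-5, I)))
Function('m')(K) = Mul(Rational(1, 201), Pow(K, -1))
Add(Function('a')(-31), Function('m')(Function('T')(Function('P')(-1)))) = Add(-31, Mul(Rational(1, 201), Pow(Mul(Add(1, Pow(Mul(-4, Pow(-1, 2)), 2)), Add(-5, Mul(-4, Pow(-1, 2)))), -1))) = Add(-31, Mul(Rational(1, 201), Pow(Mul(Add(1, Pow(Mul(-4, 1), 2)), Add(-5, Mul(-4, 1))), -1))) = Add(-31, Mul(Rational(1, 201), Pow(Mul(Add(1, Pow(-4, 2)), Add(-5, -4)), -1))) = Add(-31, Mul(Rational(1, 201), Pow(Mul(Add(1, 16), -9), -1))) = Add(-31, Mul(Rational(1, 201), Pow(Mul(17, -9), -1))) = Add(-31, Mul(Rational(1, 201), Pow(-153, -1))) = Add(-31, Mul(Rational(1, 201), Rational(-1, 153))) = Add(-31, Rational(-1, 30753)) = Rational(-953344, 30753)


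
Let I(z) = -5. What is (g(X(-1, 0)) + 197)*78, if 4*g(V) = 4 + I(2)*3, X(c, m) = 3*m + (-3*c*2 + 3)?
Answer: 30303/2 ≈ 15152.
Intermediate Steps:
X(c, m) = 3 - 6*c + 3*m (X(c, m) = 3*m + (-6*c + 3) = 3*m + (3 - 6*c) = 3 - 6*c + 3*m)
g(V) = -11/4 (g(V) = (4 - 5*3)/4 = (4 - 15)/4 = (¼)*(-11) = -11/4)
(g(X(-1, 0)) + 197)*78 = (-11/4 + 197)*78 = (777/4)*78 = 30303/2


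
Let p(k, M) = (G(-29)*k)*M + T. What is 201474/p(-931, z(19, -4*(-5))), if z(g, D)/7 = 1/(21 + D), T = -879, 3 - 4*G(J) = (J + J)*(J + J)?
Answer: 33041736/21759481 ≈ 1.5185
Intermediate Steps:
G(J) = ¾ - J² (G(J) = ¾ - (J + J)*(J + J)/4 = ¾ - 2*J*2*J/4 = ¾ - J²)
z(g, D) = 7/(21 + D)
p(k, M) = -879 - 3361*M*k/4 (p(k, M) = ((¾ - 1*(-29)²)*k)*M - 879 = ((¾ - 1*841)*k)*M - 879 = ((¾ - 841)*k)*M - 879 = (-3361*k/4)*M - 879 = -3361*M*k/4 - 879 = -879 - 3361*M*k/4)
201474/p(-931, z(19, -4*(-5))) = 201474/(-879 - 3361/4*7/(21 - 4*(-5))*(-931)) = 201474/(-879 - 3361/4*7/(21 + 20)*(-931)) = 201474/(-879 - 3361/4*7/41*(-931)) = 201474/(-879 + 21903637/164) = 201474/(21759481/164) = 201474*(164/21759481) = 33041736/21759481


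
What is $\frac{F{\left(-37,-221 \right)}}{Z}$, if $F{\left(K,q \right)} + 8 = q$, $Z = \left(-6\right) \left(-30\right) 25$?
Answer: $- \frac{229}{4500} \approx -0.050889$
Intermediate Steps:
$Z = 4500$ ($Z = 180 \cdot 25 = 4500$)
$F{\left(K,q \right)} = -8 + q$
$\frac{F{\left(-37,-221 \right)}}{Z} = \frac{-8 - 221}{4500} = \left(-229\right) \frac{1}{4500} = - \frac{229}{4500}$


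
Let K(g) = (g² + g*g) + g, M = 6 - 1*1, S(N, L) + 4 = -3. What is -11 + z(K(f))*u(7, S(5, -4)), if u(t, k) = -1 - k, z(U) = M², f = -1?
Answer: 139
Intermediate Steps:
S(N, L) = -7 (S(N, L) = -4 - 3 = -7)
M = 5 (M = 6 - 1 = 5)
K(g) = g + 2*g² (K(g) = (g² + g²) + g = 2*g² + g = g + 2*g²)
z(U) = 25 (z(U) = 5² = 25)
-11 + z(K(f))*u(7, S(5, -4)) = -11 + 25*(-1 - 1*(-7)) = -11 + 25*(-1 + 7) = -11 + 25*6 = -11 + 150 = 139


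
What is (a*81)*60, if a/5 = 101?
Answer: 2454300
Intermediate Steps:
a = 505 (a = 5*101 = 505)
(a*81)*60 = (505*81)*60 = 40905*60 = 2454300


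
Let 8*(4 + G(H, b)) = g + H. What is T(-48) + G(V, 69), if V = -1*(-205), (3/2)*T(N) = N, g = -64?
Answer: -147/8 ≈ -18.375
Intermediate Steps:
T(N) = 2*N/3
V = 205
G(H, b) = -12 + H/8 (G(H, b) = -4 + (-64 + H)/8 = -4 + (-8 + H/8) = -12 + H/8)
T(-48) + G(V, 69) = (2/3)*(-48) + (-12 + (1/8)*205) = -32 + (-12 + 205/8) = -32 + 109/8 = -147/8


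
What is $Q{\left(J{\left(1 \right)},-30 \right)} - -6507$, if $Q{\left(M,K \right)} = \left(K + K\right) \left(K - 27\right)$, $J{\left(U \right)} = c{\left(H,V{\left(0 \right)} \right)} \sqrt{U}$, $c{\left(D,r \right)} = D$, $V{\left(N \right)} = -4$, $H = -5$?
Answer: $9927$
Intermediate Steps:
$J{\left(U \right)} = - 5 \sqrt{U}$
$Q{\left(M,K \right)} = 2 K \left(-27 + K\right)$
$Q{\left(J{\left(1 \right)},-30 \right)} - -6507 = 2 \left(-30\right) \left(-27 - 30\right) - -6507 = 2 \left(-30\right) \left(-57\right) + 6507 = 3420 + 6507 = 9927$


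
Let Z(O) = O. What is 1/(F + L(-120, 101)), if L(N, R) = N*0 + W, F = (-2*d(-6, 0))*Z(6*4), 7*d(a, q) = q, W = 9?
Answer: ⅑ ≈ 0.11111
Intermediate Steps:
d(a, q) = q/7
F = 0 (F = (-2*0/7)*(6*4) = -2*0*24 = 0*24 = 0)
L(N, R) = 9 (L(N, R) = N*0 + 9 = 0 + 9 = 9)
1/(F + L(-120, 101)) = 1/(0 + 9) = 1/9 = ⅑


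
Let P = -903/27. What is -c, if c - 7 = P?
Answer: 238/9 ≈ 26.444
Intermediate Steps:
P = -301/9 (P = -903*1/27 = -301/9 ≈ -33.444)
c = -238/9 (c = 7 - 301/9 = -238/9 ≈ -26.444)
-c = -1*(-238/9) = 238/9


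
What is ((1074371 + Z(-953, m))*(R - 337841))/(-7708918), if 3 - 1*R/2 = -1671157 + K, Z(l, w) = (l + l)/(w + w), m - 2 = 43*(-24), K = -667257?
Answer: -4801543030915419/7940185540 ≈ -6.0471e+5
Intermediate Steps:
m = -1030 (m = 2 + 43*(-24) = 2 - 1032 = -1030)
Z(l, w) = l/w (Z(l, w) = (2*l)/((2*w)) = (2*l)*(1/(2*w)) = l/w)
R = 4676834 (R = 6 - 2*(-1671157 - 667257) = 6 - 2*(-2338414) = 6 + 4676828 = 4676834)
((1074371 + Z(-953, m))*(R - 337841))/(-7708918) = ((1074371 - 953/(-1030))*(4676834 - 337841))/(-7708918) = ((1074371 - 953*(-1/1030))*4338993)*(-1/7708918) = ((1074371 + 953/1030)*4338993)*(-1/7708918) = ((1106603083/1030)*4338993)*(-1/7708918) = (4801543030915419/1030)*(-1/7708918) = -4801543030915419/7940185540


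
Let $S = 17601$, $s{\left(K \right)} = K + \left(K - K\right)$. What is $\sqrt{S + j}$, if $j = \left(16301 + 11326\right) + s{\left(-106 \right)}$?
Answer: $\sqrt{45122} \approx 212.42$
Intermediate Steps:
$s{\left(K \right)} = K$ ($s{\left(K \right)} = K + 0 = K$)
$j = 27521$ ($j = \left(16301 + 11326\right) - 106 = 27627 - 106 = 27521$)
$\sqrt{S + j} = \sqrt{17601 + 27521} = \sqrt{45122}$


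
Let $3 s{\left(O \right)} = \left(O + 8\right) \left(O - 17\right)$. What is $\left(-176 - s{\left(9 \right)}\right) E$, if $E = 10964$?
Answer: $- \frac{4297888}{3} \approx -1.4326 \cdot 10^{6}$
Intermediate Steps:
$s{\left(O \right)} = \frac{\left(-17 + O\right) \left(8 + O\right)}{3}$ ($s{\left(O \right)} = \frac{\left(O + 8\right) \left(O - 17\right)}{3} = \frac{\left(8 + O\right) \left(-17 + O\right)}{3} = \frac{\left(-17 + O\right) \left(8 + O\right)}{3}$)
$\left(-176 - s{\left(9 \right)}\right) E = \left(-176 - \left(- \frac{136}{3} - 27 + \frac{9^{2}}{3}\right)\right) 10964 = \left(-176 - \left(- \frac{136}{3} - 27 + \frac{1}{3} \cdot 81\right)\right) 10964 = \left(-176 - \left(- \frac{136}{3} - 27 + 27\right)\right) 10964 = \left(-176 - - \frac{136}{3}\right) 10964 = \left(-176 + \frac{136}{3}\right) 10964 = \left(- \frac{392}{3}\right) 10964 = - \frac{4297888}{3}$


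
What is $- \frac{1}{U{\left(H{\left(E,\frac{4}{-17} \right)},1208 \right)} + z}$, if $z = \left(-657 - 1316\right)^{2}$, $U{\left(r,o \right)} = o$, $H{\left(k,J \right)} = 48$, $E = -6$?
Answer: $- \frac{1}{3893937} \approx -2.5681 \cdot 10^{-7}$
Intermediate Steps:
$z = 3892729$ ($z = \left(-1973\right)^{2} = 3892729$)
$- \frac{1}{U{\left(H{\left(E,\frac{4}{-17} \right)},1208 \right)} + z} = - \frac{1}{1208 + 3892729} = - \frac{1}{3893937}$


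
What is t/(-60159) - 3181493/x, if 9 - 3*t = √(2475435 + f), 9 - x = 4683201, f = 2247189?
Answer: 63793795937/93912049176 + 8*√911/20053 ≈ 0.69133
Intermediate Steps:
x = -4683192 (x = 9 - 1*4683201 = 9 - 4683201 = -4683192)
t = 3 - 24*√911 (t = 3 - √(2475435 + 2247189)/3 = 3 - 24*√911 ≈ -721.39)
t/(-60159) - 3181493/x = (3 - 24*√911)/(-60159) - 3181493/(-4683192) = (3 - 24*√911)*(-1/60159) - 3181493*(-1/4683192) = (-1/20053 + 8*√911/20053) + 3181493/4683192 = 63793795937/93912049176 + 8*√911/20053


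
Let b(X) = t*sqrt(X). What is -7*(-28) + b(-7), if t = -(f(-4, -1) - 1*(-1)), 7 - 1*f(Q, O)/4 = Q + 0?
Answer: 196 - 45*I*sqrt(7) ≈ 196.0 - 119.06*I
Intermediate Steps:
f(Q, O) = 28 - 4*Q (f(Q, O) = 28 - 4*(Q + 0) = 28 - 4*Q)
t = -45 (t = -((28 - 4*(-4)) - 1*(-1)) = -((28 + 16) + 1) = -(44 + 1) = -1*45 = -45)
b(X) = -45*sqrt(X)
-7*(-28) + b(-7) = -7*(-28) - 45*I*sqrt(7) = 196 - 45*I*sqrt(7)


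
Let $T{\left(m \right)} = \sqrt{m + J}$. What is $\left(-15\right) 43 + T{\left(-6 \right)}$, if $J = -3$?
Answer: $-645 + 3 i \approx -645.0 + 3.0 i$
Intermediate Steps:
$T{\left(m \right)} = \sqrt{-3 + m}$ ($T{\left(m \right)} = \sqrt{m - 3} = \sqrt{-3 + m}$)
$\left(-15\right) 43 + T{\left(-6 \right)} = \left(-15\right) 43 + \sqrt{-3 - 6} = -645 + \sqrt{-9} = -645 + 3 i$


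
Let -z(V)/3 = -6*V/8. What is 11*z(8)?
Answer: 198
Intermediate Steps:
z(V) = 9*V/4 (z(V) = -(-18)/(8/V) = -(-18)*V/8 = -(-9)*V/4 = 9*V/4)
11*z(8) = 11*((9/4)*8) = 11*18 = 198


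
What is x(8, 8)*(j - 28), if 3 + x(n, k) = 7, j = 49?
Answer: 84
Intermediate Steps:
x(n, k) = 4 (x(n, k) = -3 + 7 = 4)
x(8, 8)*(j - 28) = 4*(49 - 28) = 4*21 = 84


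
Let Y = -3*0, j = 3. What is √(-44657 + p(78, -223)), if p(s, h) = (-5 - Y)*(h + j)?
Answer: I*√43557 ≈ 208.7*I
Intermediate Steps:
Y = 0
p(s, h) = -15 - 5*h (p(s, h) = (-5 - 1*0)*(h + 3) = (-5 + 0)*(3 + h) = -5*(3 + h) = -15 - 5*h)
√(-44657 + p(78, -223)) = √(-44657 + (-15 - 5*(-223))) = √(-44657 + (-15 + 1115)) = √(-44657 + 1100) = √(-43557) = I*√43557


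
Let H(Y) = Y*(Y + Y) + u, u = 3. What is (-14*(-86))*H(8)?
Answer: 157724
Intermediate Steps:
H(Y) = 3 + 2*Y**2 (H(Y) = Y*(Y + Y) + 3 = Y*(2*Y) + 3 = 2*Y**2 + 3 = 3 + 2*Y**2)
(-14*(-86))*H(8) = (-14*(-86))*(3 + 2*8**2) = 1204*(3 + 2*64) = 1204*(3 + 128) = 1204*131 = 157724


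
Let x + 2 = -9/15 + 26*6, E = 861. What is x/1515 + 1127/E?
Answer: 437972/310575 ≈ 1.4102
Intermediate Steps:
x = 767/5 (x = -2 + (-9/15 + 26*6) = -2 + (-9*1/15 + 156) = -2 + (-⅗ + 156) = -2 + 777/5 = 767/5 ≈ 153.40)
x/1515 + 1127/E = (767/5)/1515 + 1127/861 = (767/5)*(1/1515) + 1127*(1/861) = 767/7575 + 161/123 = 437972/310575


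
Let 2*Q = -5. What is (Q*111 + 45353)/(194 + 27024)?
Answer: 90151/54436 ≈ 1.6561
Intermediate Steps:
Q = -5/2 (Q = (½)*(-5) = -5/2 ≈ -2.5000)
(Q*111 + 45353)/(194 + 27024) = (-5/2*111 + 45353)/(194 + 27024) = (-555/2 + 45353)/27218 = (90151/2)*(1/27218) = 90151/54436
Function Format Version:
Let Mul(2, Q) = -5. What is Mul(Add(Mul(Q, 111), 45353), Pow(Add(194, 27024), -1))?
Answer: Rational(90151, 54436) ≈ 1.6561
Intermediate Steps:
Q = Rational(-5, 2) (Q = Mul(Rational(1, 2), -5) = Rational(-5, 2) ≈ -2.5000)
Mul(Add(Mul(Q, 111), 45353), Pow(Add(194, 27024), -1)) = Mul(Add(Mul(Rational(-5, 2), 111), 45353), Pow(Add(194, 27024), -1)) = Mul(Add(Rational(-555, 2), 45353), Pow(27218, -1)) = Mul(Rational(90151, 2), Rational(1, 27218)) = Rational(90151, 54436)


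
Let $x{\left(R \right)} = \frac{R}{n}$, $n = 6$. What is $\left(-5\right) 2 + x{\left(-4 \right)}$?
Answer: $- \frac{32}{3} \approx -10.667$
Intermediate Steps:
$x{\left(R \right)} = \frac{R}{6}$
$\left(-5\right) 2 + x{\left(-4 \right)} = \left(-5\right) 2 + \frac{1}{6} \left(-4\right) = -10 - \frac{2}{3} = - \frac{32}{3}$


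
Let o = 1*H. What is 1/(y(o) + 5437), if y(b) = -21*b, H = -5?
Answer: 1/5542 ≈ 0.00018044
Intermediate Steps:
o = -5 (o = 1*(-5) = -5)
1/(y(o) + 5437) = 1/(-21*(-5) + 5437) = 1/(105 + 5437) = 1/5542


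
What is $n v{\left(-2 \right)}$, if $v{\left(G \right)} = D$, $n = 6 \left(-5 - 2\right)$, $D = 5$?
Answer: $-210$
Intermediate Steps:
$n = -42$ ($n = 6 \left(-7\right) = -42$)
$v{\left(G \right)} = 5$
$n v{\left(-2 \right)} = \left(-42\right) 5 = -210$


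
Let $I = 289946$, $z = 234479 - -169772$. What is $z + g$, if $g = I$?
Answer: $694197$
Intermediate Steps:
$z = 404251$ ($z = 234479 + 169772 = 404251$)
$g = 289946$
$z + g = 404251 + 289946 = 694197$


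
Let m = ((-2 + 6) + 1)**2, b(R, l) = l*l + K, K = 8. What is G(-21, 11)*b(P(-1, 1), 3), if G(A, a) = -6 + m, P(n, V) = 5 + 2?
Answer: 323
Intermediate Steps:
P(n, V) = 7
b(R, l) = 8 + l**2 (b(R, l) = l*l + 8 = l**2 + 8 = 8 + l**2)
m = 25 (m = (4 + 1)**2 = 5**2 = 25)
G(A, a) = 19 (G(A, a) = -6 + 25 = 19)
G(-21, 11)*b(P(-1, 1), 3) = 19*(8 + 3**2) = 19*(8 + 9) = 19*17 = 323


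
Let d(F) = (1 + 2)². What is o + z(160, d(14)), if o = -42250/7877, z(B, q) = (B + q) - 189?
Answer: -199790/7877 ≈ -25.364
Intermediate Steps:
d(F) = 9 (d(F) = 3² = 9)
z(B, q) = -189 + B + q
o = -42250/7877 (o = -42250*1/7877 = -42250/7877 ≈ -5.3637)
o + z(160, d(14)) = -42250/7877 + (-189 + 160 + 9) = -42250/7877 - 20 = -199790/7877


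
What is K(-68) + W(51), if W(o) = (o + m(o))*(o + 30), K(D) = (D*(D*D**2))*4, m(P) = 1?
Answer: 85529716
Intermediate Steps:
K(D) = 4*D**4 (K(D) = (D*D**3)*4 = D**4*4 = 4*D**4)
W(o) = (1 + o)*(30 + o) (W(o) = (o + 1)*(o + 30) = (1 + o)*(30 + o))
K(-68) + W(51) = 4*(-68)**4 + (30 + 51**2 + 31*51) = 4*21381376 + (30 + 2601 + 1581) = 85525504 + 4212 = 85529716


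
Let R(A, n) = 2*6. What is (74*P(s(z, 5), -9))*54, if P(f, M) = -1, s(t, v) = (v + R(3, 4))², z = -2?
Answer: -3996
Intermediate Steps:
R(A, n) = 12
s(t, v) = (12 + v)² (s(t, v) = (v + 12)² = (12 + v)²)
(74*P(s(z, 5), -9))*54 = (74*(-1))*54 = -74*54 = -3996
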